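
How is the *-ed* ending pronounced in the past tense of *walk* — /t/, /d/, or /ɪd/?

/t/

The stem *walk* ends in a voiceless consonant other than /t/.
The -ed suffix is realized as /ɪd/ after /t, d/; as /t/ after other voiceless consonants; and as /d/ after other voiced sounds.
So -ed on *walk* is pronounced /t/.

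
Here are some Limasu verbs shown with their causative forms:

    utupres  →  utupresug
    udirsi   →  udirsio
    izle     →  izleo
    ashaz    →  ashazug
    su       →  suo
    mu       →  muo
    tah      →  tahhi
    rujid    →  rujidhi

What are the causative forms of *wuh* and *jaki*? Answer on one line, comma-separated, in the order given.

wuhhi, jakio

Looking at the final sound of each stem: -ug when the stem ends in a sibilant (*utupres*, *ashaz*); -hi when the stem ends in a non-sibilant consonant (*tah*, *rujid*); -o when the stem ends in a vowel (*udirsi*, *izle*, *su*, *mu*).
Since the final sound of *wuh* is /h/ (a non-sibilant consonant), it takes -hi, giving *wuhhi*.
The final sound of *jaki* is /i/, which is a vowel, so the suffix is -o, giving *jakio*.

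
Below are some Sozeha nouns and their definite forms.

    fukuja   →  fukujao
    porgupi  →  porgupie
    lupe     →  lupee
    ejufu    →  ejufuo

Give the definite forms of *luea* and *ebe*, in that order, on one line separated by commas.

The pattern is front/back vowel harmony: -e when the last vowel of the stem is a front vowel (*porgupi*, *lupe*); -o when the last vowel of the stem is a back vowel (*fukuja*, *ejufu*).
*luea*: last vowel = /a/, a back vowel → -o → *lueao*.
The last vowel of *ebe* is /e/, which is a front vowel, so the suffix is -e, giving *ebee*.

lueao, ebee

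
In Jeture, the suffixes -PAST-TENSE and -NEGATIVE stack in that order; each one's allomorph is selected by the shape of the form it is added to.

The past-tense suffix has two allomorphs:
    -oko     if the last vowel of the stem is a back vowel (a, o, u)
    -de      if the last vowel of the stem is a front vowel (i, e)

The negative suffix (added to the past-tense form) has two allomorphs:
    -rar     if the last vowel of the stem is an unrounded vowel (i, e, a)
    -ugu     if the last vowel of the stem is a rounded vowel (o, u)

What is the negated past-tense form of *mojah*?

Since the last vowel of *mojah* is /a/ (a back vowel), it takes -oko, giving *mojahoko*.
The past-tense form *mojahoko* — last vowel /o/ (a rounded vowel) → -ugu → *mojahokougu*.

mojahokougu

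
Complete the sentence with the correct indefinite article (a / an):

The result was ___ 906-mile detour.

The indefinite article is chosen by the initial *sound* of the following word, not its spelling.
The number *906* is spoken "nine hundred …", beginning with /naɪn/ — a consonant sound.
So the article is *a*: The result was a 906-mile detour.

a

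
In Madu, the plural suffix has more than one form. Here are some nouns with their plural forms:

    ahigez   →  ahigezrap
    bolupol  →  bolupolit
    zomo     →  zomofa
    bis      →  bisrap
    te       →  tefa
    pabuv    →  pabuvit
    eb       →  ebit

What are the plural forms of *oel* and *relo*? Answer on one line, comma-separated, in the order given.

oelit, relofa

The pattern is sibilance of the final sound: -rap when the stem ends in a sibilant (*ahigez*, *bis*); -it when the stem ends in a non-sibilant consonant (*bolupol*, *pabuv*, *eb*); -fa when the stem ends in a vowel (*zomo*, *te*).
*oel*: final sound = /l/, a non-sibilant consonant → -it → *oelit*.
The final sound of *relo* is /o/, which is a vowel, so the suffix is -fa, giving *relofa*.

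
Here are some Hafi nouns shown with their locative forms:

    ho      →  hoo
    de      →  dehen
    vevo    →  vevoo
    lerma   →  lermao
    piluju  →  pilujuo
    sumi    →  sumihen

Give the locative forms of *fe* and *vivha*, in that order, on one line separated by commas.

The alternation tracks the last vowel of the stem — -hen when the last vowel of the stem is a front vowel (*de*, *sumi*); -o when the last vowel of the stem is a back vowel (*ho*, *vevo*, *lerma*, *piluju*).
The last vowel of *fe* is /e/, which is a front vowel, so the suffix is -hen, giving *fehen*.
Since the last vowel of *vivha* is /a/ (a back vowel), it takes -o, giving *vivhao*.

fehen, vivhao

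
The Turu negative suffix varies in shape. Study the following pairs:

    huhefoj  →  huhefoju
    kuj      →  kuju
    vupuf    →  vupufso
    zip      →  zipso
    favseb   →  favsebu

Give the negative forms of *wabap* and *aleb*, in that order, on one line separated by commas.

The pattern is voicing of the final consonant: -so when the stem ends in a voiceless consonant (*vupuf*, *zip*); -u when the stem ends in a voiced consonant (*huhefoj*, *kuj*, *favseb*).
*wabap* — final consonant /p/ (voiceless) → -so → *wabapso*.
*aleb*: final consonant = /b/, voiced → -u → *alebu*.

wabapso, alebu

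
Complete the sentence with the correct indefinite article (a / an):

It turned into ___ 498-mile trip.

a

The indefinite article is chosen by the initial *sound* of the following word, not its spelling.
The number *498* is spoken "four hundred …", beginning with /fɔr/ — a consonant sound.
So the article is *a*: It turned into a 498-mile trip.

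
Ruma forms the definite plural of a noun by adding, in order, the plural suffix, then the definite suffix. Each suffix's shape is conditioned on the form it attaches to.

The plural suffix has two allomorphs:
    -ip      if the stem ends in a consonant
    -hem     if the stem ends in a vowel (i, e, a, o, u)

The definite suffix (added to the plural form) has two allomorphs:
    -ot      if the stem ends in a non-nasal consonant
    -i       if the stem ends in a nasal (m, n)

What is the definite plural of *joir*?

*joir* — final sound /r/ (a consonant) → -ip → *joirip*.
Since the final consonant of the plural form *joirip* is /p/ (non-nasal), it takes -ot, giving *joiripot*.

joiripot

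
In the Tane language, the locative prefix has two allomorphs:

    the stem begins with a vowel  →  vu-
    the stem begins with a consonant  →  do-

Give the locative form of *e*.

Since the first sound of *e* is /e/ (a vowel), it takes vu-, giving *vue*.

vue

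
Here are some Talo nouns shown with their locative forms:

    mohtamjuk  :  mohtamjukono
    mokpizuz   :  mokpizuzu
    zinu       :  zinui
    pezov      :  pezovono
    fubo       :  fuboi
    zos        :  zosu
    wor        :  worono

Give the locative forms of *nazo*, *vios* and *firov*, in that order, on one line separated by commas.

nazoi, viosu, firovono

The pattern is sibilance of the final sound: -u when the stem ends in a sibilant (*mokpizuz*, *zos*); -ono when the stem ends in a non-sibilant consonant (*mohtamjuk*, *pezov*, *wor*); -i when the stem ends in a vowel (*zinu*, *fubo*).
*nazo*: final sound = /o/, a vowel → -i → *nazoi*.
The final sound of *vios* is /s/, which is a sibilant, so the suffix is -u, giving *viosu*.
The final sound of *firov* is /v/, which is a non-sibilant consonant, so the suffix is -ono, giving *firovono*.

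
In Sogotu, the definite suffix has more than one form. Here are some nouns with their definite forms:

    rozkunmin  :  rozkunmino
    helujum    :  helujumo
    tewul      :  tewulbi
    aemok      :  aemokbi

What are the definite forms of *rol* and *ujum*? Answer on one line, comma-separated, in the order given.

Looking at the final consonant of each stem: -o when the stem ends in a nasal (*rozkunmin*, *helujum*); -bi when the stem ends in a non-nasal consonant (*tewul*, *aemok*).
The final consonant of *rol* is /l/, which is non-nasal, so the suffix is -bi, giving *rolbi*.
*ujum* — final consonant /m/ (a nasal) → -o → *ujumo*.

rolbi, ujumo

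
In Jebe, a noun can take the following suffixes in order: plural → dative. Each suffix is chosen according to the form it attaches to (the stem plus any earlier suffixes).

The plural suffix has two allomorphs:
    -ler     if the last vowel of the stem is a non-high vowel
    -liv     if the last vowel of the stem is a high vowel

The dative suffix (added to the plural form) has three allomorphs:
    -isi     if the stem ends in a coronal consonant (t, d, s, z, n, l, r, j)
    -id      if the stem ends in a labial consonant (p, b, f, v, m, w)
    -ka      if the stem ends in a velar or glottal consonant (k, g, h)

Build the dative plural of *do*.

*do* — last vowel /o/ (a non-high vowel) → -ler → *doler*.
The plural form *doler* — final consonant /r/ (coronal) → -isi → *dolerisi*.

dolerisi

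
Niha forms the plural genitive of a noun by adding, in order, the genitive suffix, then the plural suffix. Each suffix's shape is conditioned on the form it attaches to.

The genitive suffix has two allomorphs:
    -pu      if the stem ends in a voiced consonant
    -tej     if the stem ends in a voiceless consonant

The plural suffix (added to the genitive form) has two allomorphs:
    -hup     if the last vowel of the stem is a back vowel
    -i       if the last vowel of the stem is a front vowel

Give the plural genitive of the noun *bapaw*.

*bapaw*: final consonant = /w/, voiced → -pu → *bapawpu*.
Since the last vowel of the genitive form *bapawpu* is /u/ (a back vowel), it takes -hup, giving *bapawpuhup*.

bapawpuhup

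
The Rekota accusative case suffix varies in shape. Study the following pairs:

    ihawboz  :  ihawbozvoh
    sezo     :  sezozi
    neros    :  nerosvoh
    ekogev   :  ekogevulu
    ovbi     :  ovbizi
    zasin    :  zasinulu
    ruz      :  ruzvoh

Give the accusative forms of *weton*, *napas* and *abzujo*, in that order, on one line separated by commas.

wetonulu, napasvoh, abzujozi

The suffix is conditioned by the final sound: -voh when the stem ends in a sibilant (*ihawboz*, *neros*, *ruz*); -ulu when the stem ends in a non-sibilant consonant (*ekogev*, *zasin*); -zi when the stem ends in a vowel (*sezo*, *ovbi*).
The final sound of *weton* is /n/, which is a non-sibilant consonant, so the suffix is -ulu, giving *wetonulu*.
*napas* — final sound /s/ (a sibilant) → -voh → *napasvoh*.
*abzujo* — final sound /o/ (a vowel) → -zi → *abzujozi*.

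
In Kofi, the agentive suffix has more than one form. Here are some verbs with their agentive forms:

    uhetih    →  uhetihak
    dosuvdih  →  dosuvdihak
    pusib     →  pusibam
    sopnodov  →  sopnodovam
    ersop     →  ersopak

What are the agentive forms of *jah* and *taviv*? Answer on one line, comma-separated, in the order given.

The suffix is conditioned by the final consonant: -ak when the stem ends in a voiceless consonant (*uhetih*, *dosuvdih*, *ersop*); -am when the stem ends in a voiced consonant (*pusib*, *sopnodov*).
Since the final consonant of *jah* is /h/ (voiceless), it takes -ak, giving *jahak*.
*taviv*: final consonant = /v/, voiced → -am → *tavivam*.

jahak, tavivam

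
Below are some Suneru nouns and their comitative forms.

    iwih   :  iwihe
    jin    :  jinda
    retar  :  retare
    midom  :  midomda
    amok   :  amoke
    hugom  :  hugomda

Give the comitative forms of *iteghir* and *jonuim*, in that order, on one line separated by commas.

iteghire, jonuimda

The pattern is nasality of the final consonant: -da when the stem ends in a nasal (*jin*, *midom*, *hugom*); -e when the stem ends in a non-nasal consonant (*iwih*, *retar*, *amok*).
*iteghir* — final consonant /r/ (non-nasal) → -e → *iteghire*.
The final consonant of *jonuim* is /m/, which is a nasal, so the suffix is -da, giving *jonuimda*.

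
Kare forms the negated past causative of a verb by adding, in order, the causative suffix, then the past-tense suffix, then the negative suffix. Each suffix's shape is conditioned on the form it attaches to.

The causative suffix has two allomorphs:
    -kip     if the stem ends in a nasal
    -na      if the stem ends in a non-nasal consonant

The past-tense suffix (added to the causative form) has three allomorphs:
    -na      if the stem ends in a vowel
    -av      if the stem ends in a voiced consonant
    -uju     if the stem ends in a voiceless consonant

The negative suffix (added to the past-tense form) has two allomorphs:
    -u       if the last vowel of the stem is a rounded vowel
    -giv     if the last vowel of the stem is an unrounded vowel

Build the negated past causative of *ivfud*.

ivfudnanagiv

*ivfud* — final consonant /d/ (non-nasal) → -na → *ivfudna*.
The causative form *ivfudna* — final sound /a/ (a vowel) → -na → *ivfudnana*.
The last vowel of the past-tense form *ivfudnana* is /a/, which is an unrounded vowel, so the negative suffix is -giv, giving *ivfudnanagiv*.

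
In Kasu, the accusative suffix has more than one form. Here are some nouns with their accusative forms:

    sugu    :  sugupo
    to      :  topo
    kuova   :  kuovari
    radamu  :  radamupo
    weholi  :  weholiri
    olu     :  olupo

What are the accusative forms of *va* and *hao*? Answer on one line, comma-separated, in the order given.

The alternation tracks the last vowel of the stem — -po when the last vowel of the stem is a rounded vowel (*sugu*, *to*, *radamu*, *olu*); -ri when the last vowel of the stem is an unrounded vowel (*kuova*, *weholi*).
The last vowel of *va* is /a/, which is an unrounded vowel, so the suffix is -ri, giving *vari*.
*hao*: last vowel = /o/, a rounded vowel → -po → *haopo*.

vari, haopo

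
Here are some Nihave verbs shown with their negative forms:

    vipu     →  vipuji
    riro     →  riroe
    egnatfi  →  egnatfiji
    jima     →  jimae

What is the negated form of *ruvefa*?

ruvefae

The pattern is height harmony: -ji when the last vowel of the stem is a high vowel (*vipu*, *egnatfi*); -e when the last vowel of the stem is a non-high vowel (*riro*, *jima*).
Since the last vowel of *ruvefa* is /a/ (a non-high vowel), it takes -e, giving *ruvefae*.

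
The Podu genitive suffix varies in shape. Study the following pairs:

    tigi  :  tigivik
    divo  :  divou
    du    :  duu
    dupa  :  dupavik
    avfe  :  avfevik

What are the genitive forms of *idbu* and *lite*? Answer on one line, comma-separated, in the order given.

The alternation tracks the last vowel of the stem — -u when the last vowel of the stem is a rounded vowel (*divo*, *du*); -vik when the last vowel of the stem is an unrounded vowel (*tigi*, *dupa*, *avfe*).
The last vowel of *idbu* is /u/, which is a rounded vowel, so the suffix is -u, giving *idbuu*.
The last vowel of *lite* is /e/, which is an unrounded vowel, so the suffix is -vik, giving *litevik*.

idbuu, litevik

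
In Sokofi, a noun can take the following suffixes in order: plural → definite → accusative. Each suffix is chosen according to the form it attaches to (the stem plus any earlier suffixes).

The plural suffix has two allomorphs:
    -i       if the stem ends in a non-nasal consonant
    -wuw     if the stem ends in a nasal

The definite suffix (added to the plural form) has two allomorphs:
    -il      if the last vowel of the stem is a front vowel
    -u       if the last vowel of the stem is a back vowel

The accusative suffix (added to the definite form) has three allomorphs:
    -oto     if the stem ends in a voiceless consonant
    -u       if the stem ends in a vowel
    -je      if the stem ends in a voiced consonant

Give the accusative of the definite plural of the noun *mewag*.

The final consonant of *mewag* is /g/, which is non-nasal, so the plural suffix is -i, giving *mewagi*.
The plural form *mewagi* — last vowel /i/ (a front vowel) → -il → *mewagiil*.
The definite form *mewagiil* — final sound /l/ (a voiced consonant) → -je → *mewagiilje*.

mewagiilje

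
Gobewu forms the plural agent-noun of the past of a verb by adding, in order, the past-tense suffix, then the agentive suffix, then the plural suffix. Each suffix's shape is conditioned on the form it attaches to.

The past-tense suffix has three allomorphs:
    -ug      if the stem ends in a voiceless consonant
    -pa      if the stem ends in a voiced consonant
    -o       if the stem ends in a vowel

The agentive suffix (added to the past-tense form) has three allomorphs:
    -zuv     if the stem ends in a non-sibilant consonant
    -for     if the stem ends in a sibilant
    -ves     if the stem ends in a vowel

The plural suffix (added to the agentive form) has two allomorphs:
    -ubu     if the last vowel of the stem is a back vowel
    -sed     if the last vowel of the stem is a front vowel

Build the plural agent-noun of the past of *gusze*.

guszeovessed

*gusze*: final sound = /e/, a vowel → -o → *guszeo*.
The past-tense form *guszeo*: final sound = /o/, a vowel → -ves → *guszeoves*.
The last vowel of the agentive form *guszeoves* is /e/, which is a front vowel, so the plural suffix is -sed, giving *guszeovessed*.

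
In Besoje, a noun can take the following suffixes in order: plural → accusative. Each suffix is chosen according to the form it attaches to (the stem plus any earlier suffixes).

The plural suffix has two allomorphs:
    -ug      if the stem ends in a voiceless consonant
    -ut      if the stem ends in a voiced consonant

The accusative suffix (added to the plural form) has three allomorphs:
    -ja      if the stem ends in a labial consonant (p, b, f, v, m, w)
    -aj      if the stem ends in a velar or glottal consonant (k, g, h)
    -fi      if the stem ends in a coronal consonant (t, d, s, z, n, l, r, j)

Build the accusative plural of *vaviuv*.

vaviuvutfi

The final consonant of *vaviuv* is /v/, which is voiced, so the plural suffix is -ut, giving *vaviuvut*.
The plural form *vaviuvut*: final consonant = /t/, coronal → -fi → *vaviuvutfi*.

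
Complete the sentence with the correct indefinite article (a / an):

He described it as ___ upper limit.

an

The indefinite article is chosen by the initial *sound* of the following word, not its spelling.
*upper* begins with the sound /ʌ/ (u pronounced /ʌ/) — a vowel sound.
So the article is *an*: He described it as an upper limit.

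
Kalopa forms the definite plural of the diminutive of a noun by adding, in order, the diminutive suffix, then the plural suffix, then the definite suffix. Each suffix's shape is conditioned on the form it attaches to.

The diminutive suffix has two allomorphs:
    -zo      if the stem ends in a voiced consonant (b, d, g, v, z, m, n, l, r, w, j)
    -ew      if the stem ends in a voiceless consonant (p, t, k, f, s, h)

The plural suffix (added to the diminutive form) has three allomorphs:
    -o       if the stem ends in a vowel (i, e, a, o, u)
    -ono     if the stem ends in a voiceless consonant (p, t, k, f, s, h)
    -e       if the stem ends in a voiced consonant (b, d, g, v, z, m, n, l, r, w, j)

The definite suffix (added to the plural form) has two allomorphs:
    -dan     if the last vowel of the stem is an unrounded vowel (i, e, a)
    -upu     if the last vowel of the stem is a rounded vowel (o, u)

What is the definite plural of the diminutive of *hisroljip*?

Since the final consonant of *hisroljip* is /p/ (voiceless), it takes -ew, giving *hisroljipew*.
Since the final sound of the diminutive form *hisroljipew* is /w/ (a voiced consonant), it takes -e, giving *hisroljipewe*.
Since the last vowel of the plural form *hisroljipewe* is /e/ (an unrounded vowel), it takes -dan, giving *hisroljipewedan*.

hisroljipewedan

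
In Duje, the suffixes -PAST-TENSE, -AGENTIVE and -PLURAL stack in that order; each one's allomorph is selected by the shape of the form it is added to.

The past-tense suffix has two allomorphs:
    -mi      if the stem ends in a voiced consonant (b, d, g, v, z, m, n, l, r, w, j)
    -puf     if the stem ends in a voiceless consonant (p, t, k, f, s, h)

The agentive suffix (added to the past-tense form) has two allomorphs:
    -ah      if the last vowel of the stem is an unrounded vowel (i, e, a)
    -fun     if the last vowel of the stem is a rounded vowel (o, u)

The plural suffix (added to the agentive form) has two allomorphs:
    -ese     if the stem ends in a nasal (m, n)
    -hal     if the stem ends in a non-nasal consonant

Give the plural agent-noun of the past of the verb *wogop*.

wogoppuffunese

*wogop*: final consonant = /p/, voiceless → -puf → *wogoppuf*.
The past-tense form *wogoppuf* — last vowel /u/ (a rounded vowel) → -fun → *wogoppuffun*.
Since the final consonant of the agentive form *wogoppuffun* is /n/ (a nasal), it takes -ese, giving *wogoppuffunese*.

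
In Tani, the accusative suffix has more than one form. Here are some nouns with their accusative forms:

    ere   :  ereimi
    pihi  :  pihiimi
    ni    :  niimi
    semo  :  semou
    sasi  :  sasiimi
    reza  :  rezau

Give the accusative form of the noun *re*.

reimi

The alternation tracks the last vowel of the stem — -imi when the last vowel of the stem is a front vowel (*ere*, *pihi*, *ni*, *sasi*); -u when the last vowel of the stem is a back vowel (*semo*, *reza*).
*re* — last vowel /e/ (a front vowel) → -imi → *reimi*.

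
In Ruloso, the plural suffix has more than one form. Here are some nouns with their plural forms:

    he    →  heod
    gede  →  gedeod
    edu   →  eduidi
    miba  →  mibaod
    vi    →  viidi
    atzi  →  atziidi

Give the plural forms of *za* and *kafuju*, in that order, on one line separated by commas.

zaod, kafujuidi

The alternation tracks the last vowel of the stem — -idi when the last vowel of the stem is a high vowel (*edu*, *vi*, *atzi*); -od when the last vowel of the stem is a non-high vowel (*he*, *gede*, *miba*).
*za* — last vowel /a/ (a non-high vowel) → -od → *zaod*.
Since the last vowel of *kafuju* is /u/ (a high vowel), it takes -idi, giving *kafujuidi*.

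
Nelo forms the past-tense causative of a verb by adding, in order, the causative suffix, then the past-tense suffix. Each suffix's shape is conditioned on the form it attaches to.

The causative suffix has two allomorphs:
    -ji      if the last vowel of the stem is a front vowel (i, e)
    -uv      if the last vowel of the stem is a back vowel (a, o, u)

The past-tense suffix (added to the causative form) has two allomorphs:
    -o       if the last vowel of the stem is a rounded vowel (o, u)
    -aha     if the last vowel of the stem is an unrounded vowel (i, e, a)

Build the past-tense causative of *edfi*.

edfijiaha

*edfi*: last vowel = /i/, a front vowel → -ji → *edfiji*.
Since the last vowel of the causative form *edfiji* is /i/ (an unrounded vowel), it takes -aha, giving *edfijiaha*.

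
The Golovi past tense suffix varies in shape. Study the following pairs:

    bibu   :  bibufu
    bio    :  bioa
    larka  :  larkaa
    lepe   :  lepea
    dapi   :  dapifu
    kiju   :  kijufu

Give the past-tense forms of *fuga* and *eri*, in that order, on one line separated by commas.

The alternation tracks the last vowel of the stem — -fu when the last vowel of the stem is a high vowel (*bibu*, *dapi*, *kiju*); -a when the last vowel of the stem is a non-high vowel (*bio*, *larka*, *lepe*).
Since the last vowel of *fuga* is /a/ (a non-high vowel), it takes -a, giving *fugaa*.
*eri*: last vowel = /i/, a high vowel → -fu → *erifu*.

fugaa, erifu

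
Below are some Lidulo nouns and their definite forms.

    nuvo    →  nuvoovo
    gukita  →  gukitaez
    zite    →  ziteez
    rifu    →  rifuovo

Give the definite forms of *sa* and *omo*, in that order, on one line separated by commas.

saez, omoovo

Looking at the last vowel of each stem: -ovo when the last vowel of the stem is a rounded vowel (*nuvo*, *rifu*); -ez when the last vowel of the stem is an unrounded vowel (*gukita*, *zite*).
The last vowel of *sa* is /a/, which is an unrounded vowel, so the suffix is -ez, giving *saez*.
The last vowel of *omo* is /o/, which is a rounded vowel, so the suffix is -ovo, giving *omoovo*.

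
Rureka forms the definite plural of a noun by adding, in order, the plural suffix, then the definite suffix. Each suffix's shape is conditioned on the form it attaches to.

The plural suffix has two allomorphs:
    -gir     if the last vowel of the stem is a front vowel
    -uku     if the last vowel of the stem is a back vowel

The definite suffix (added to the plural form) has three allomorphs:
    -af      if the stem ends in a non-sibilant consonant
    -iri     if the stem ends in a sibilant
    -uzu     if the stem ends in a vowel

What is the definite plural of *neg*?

neggiraf

Since the last vowel of *neg* is /e/ (a front vowel), it takes -gir, giving *neggir*.
The plural form *neggir* — final sound /r/ (a non-sibilant consonant) → -af → *neggiraf*.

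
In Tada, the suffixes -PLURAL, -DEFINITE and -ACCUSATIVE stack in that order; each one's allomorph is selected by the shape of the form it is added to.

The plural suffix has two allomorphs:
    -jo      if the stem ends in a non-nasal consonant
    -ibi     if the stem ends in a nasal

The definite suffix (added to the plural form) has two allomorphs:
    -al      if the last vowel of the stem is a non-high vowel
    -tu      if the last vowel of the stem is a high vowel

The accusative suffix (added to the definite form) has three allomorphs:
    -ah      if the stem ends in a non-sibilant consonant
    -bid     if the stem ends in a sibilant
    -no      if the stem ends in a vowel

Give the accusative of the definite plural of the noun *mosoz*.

mosozjoalah

*mosoz*: final consonant = /z/, non-nasal → -jo → *mosozjo*.
The plural form *mosozjo*: last vowel = /o/, a non-high vowel → -al → *mosozjoal*.
The final sound of the definite form *mosozjoal* is /l/, which is a non-sibilant consonant, so the accusative suffix is -ah, giving *mosozjoalah*.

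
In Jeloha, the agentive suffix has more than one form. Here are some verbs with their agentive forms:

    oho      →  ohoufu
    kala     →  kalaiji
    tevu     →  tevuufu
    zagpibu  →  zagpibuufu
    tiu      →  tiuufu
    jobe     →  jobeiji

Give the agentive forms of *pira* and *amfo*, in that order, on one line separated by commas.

piraiji, amfoufu

The suffix is conditioned by the last vowel: -ufu when the last vowel of the stem is a rounded vowel (*oho*, *tevu*, *zagpibu*, *tiu*); -iji when the last vowel of the stem is an unrounded vowel (*kala*, *jobe*).
Since the last vowel of *pira* is /a/ (an unrounded vowel), it takes -iji, giving *piraiji*.
*amfo* — last vowel /o/ (a rounded vowel) → -ufu → *amfoufu*.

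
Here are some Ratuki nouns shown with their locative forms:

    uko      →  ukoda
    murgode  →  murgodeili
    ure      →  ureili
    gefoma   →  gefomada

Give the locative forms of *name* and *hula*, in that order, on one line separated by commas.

nameili, hulada

Looking at the last vowel of each stem: -ili when the last vowel of the stem is a front vowel (*murgode*, *ure*); -da when the last vowel of the stem is a back vowel (*uko*, *gefoma*).
The last vowel of *name* is /e/, which is a front vowel, so the suffix is -ili, giving *nameili*.
*hula* — last vowel /a/ (a back vowel) → -da → *hulada*.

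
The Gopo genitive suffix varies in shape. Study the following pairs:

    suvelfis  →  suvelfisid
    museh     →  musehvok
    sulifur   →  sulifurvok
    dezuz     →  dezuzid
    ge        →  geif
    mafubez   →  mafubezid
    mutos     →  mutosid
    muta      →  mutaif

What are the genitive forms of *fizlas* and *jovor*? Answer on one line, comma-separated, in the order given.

The alternation tracks the final sound of the stem — -id when the stem ends in a sibilant (*suvelfis*, *dezuz*, *mafubez*, *mutos*); -vok when the stem ends in a non-sibilant consonant (*museh*, *sulifur*); -if when the stem ends in a vowel (*ge*, *muta*).
Since the final sound of *fizlas* is /s/ (a sibilant), it takes -id, giving *fizlasid*.
*jovor* — final sound /r/ (a non-sibilant consonant) → -vok → *jovorvok*.

fizlasid, jovorvok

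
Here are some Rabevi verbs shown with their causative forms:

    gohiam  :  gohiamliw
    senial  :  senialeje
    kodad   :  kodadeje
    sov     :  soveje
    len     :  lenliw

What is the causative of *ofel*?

ofeleje

The pattern is nasality of the final consonant: -liw when the stem ends in a nasal (*gohiam*, *len*); -eje when the stem ends in a non-nasal consonant (*senial*, *kodad*, *sov*).
*ofel* — final consonant /l/ (non-nasal) → -eje → *ofeleje*.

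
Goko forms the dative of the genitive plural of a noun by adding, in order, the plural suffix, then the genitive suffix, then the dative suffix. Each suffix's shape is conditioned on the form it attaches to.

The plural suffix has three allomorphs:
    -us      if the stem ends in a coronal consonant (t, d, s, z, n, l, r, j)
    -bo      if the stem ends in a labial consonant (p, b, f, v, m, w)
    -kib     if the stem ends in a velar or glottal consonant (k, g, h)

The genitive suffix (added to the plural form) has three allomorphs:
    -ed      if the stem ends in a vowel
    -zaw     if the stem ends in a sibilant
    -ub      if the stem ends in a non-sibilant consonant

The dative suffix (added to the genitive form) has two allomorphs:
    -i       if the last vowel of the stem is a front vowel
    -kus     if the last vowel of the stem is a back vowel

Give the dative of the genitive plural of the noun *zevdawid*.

Since the final consonant of *zevdawid* is /d/ (coronal), it takes -us, giving *zevdawidus*.
Since the final sound of the plural form *zevdawidus* is /s/ (a sibilant), it takes -zaw, giving *zevdawiduszaw*.
The genitive form *zevdawiduszaw*: last vowel = /a/, a back vowel → -kus → *zevdawiduszawkus*.

zevdawiduszawkus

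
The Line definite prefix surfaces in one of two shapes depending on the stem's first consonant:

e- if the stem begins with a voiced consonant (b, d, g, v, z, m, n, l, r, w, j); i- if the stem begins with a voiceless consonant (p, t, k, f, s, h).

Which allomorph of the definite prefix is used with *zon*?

The first consonant of *zon* is /z/, which is voiced, so the prefix is e-.

e-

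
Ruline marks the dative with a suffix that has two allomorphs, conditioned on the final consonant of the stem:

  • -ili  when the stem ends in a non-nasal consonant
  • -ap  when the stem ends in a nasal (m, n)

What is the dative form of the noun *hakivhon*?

The final consonant of *hakivhon* is /n/, which is a nasal, so the suffix is -ap, giving *hakivhonap*.

hakivhonap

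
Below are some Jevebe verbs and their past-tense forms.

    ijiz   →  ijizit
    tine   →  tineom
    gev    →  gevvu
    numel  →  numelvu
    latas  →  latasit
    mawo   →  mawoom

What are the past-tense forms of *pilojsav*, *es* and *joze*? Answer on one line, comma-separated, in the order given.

The pattern is sibilance of the final sound: -it when the stem ends in a sibilant (*ijiz*, *latas*); -vu when the stem ends in a non-sibilant consonant (*gev*, *numel*); -om when the stem ends in a vowel (*tine*, *mawo*).
*pilojsav*: final sound = /v/, a non-sibilant consonant → -vu → *pilojsavvu*.
Since the final sound of *es* is /s/ (a sibilant), it takes -it, giving *esit*.
Since the final sound of *joze* is /e/ (a vowel), it takes -om, giving *jozeom*.

pilojsavvu, esit, jozeom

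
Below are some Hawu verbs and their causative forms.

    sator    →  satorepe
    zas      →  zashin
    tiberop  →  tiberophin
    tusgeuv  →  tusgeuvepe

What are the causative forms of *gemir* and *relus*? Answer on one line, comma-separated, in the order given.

The alternation tracks the final consonant of the stem — -hin when the stem ends in a voiceless consonant (*zas*, *tiberop*); -epe when the stem ends in a voiced consonant (*sator*, *tusgeuv*).
The final consonant of *gemir* is /r/, which is voiced, so the suffix is -epe, giving *gemirepe*.
Since the final consonant of *relus* is /s/ (voiceless), it takes -hin, giving *relushin*.

gemirepe, relushin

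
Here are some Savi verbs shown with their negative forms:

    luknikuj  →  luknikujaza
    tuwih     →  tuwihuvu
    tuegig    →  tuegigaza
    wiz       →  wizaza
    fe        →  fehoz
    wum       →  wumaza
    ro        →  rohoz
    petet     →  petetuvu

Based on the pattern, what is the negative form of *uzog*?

The alternation tracks the final sound of the stem — -uvu when the stem ends in a voiceless consonant (*tuwih*, *petet*); -aza when the stem ends in a voiced consonant (*luknikuj*, *tuegig*, *wiz*, *wum*); -hoz when the stem ends in a vowel (*fe*, *ro*).
Since the final sound of *uzog* is /g/ (a voiced consonant), it takes -aza, giving *uzogaza*.

uzogaza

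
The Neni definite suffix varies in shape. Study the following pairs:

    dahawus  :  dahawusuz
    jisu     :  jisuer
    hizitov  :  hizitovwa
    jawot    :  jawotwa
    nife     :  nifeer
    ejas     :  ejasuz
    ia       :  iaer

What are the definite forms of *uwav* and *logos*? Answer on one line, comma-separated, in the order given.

Looking at the final sound of each stem: -uz when the stem ends in a sibilant (*dahawus*, *ejas*); -wa when the stem ends in a non-sibilant consonant (*hizitov*, *jawot*); -er when the stem ends in a vowel (*jisu*, *nife*, *ia*).
The final sound of *uwav* is /v/, which is a non-sibilant consonant, so the suffix is -wa, giving *uwavwa*.
*logos*: final sound = /s/, a sibilant → -uz → *logosuz*.

uwavwa, logosuz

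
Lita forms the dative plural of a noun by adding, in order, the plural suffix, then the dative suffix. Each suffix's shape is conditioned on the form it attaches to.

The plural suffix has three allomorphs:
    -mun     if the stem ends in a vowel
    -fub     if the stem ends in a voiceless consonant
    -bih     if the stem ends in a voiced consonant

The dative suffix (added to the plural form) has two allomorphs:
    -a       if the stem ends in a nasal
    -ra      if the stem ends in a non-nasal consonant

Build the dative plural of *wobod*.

Since the final sound of *wobod* is /d/ (a voiced consonant), it takes -bih, giving *wobodbih*.
The final consonant of the plural form *wobodbih* is /h/, which is non-nasal, so the dative suffix is -ra, giving *wobodbihra*.

wobodbihra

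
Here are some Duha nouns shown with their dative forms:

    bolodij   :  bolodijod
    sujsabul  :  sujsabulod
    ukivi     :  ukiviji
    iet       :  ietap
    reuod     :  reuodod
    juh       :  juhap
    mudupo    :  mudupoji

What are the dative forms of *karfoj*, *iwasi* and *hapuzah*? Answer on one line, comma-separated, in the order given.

The suffix is conditioned by the final sound: -ap when the stem ends in a voiceless consonant (*iet*, *juh*); -od when the stem ends in a voiced consonant (*bolodij*, *sujsabul*, *reuod*); -ji when the stem ends in a vowel (*ukivi*, *mudupo*).
*karfoj* — final sound /j/ (a voiced consonant) → -od → *karfojod*.
Since the final sound of *iwasi* is /i/ (a vowel), it takes -ji, giving *iwasiji*.
Since the final sound of *hapuzah* is /h/ (a voiceless consonant), it takes -ap, giving *hapuzahap*.

karfojod, iwasiji, hapuzahap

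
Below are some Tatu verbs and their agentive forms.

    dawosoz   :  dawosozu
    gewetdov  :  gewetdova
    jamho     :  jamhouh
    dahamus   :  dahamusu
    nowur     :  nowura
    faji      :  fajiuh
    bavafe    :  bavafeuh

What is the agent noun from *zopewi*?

zopewiuh

The suffix is conditioned by the final sound: -u when the stem ends in a sibilant (*dawosoz*, *dahamus*); -a when the stem ends in a non-sibilant consonant (*gewetdov*, *nowur*); -uh when the stem ends in a vowel (*jamho*, *faji*, *bavafe*).
The final sound of *zopewi* is /i/, which is a vowel, so the suffix is -uh, giving *zopewiuh*.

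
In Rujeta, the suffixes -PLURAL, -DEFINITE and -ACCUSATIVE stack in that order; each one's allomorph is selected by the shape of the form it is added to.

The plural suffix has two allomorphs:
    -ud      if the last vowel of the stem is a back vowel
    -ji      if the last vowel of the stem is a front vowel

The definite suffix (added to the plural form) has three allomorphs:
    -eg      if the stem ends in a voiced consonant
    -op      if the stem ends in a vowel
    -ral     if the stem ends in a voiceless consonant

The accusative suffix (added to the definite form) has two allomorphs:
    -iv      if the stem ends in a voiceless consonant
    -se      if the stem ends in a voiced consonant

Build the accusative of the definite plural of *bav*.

The last vowel of *bav* is /a/, which is a back vowel, so the plural suffix is -ud, giving *bavud*.
The final sound of the plural form *bavud* is /d/, which is a voiced consonant, so the definite suffix is -eg, giving *bavudeg*.
The final consonant of the definite form *bavudeg* is /g/, which is voiced, so the accusative suffix is -se, giving *bavudegse*.

bavudegse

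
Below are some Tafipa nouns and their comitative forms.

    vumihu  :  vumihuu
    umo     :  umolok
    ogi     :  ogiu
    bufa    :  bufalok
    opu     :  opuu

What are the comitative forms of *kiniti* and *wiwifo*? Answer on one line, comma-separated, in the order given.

The suffix is conditioned by the last vowel: -u when the last vowel of the stem is a high vowel (*vumihu*, *ogi*, *opu*); -lok when the last vowel of the stem is a non-high vowel (*umo*, *bufa*).
*kiniti* — last vowel /i/ (a high vowel) → -u → *kinitiu*.
*wiwifo*: last vowel = /o/, a non-high vowel → -lok → *wiwifolok*.

kinitiu, wiwifolok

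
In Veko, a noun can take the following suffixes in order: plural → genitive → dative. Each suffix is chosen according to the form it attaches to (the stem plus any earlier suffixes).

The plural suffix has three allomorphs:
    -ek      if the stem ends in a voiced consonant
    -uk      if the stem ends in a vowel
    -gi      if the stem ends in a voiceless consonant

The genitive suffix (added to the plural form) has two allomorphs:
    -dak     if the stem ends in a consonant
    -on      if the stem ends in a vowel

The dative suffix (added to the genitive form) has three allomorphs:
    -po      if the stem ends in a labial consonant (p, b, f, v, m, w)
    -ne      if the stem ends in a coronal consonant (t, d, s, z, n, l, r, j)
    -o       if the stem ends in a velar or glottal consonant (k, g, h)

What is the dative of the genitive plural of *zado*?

Since the final sound of *zado* is /o/ (a vowel), it takes -uk, giving *zadouk*.
Since the final sound of the plural form *zadouk* is /k/ (a consonant), it takes -dak, giving *zadoukdak*.
The final consonant of the genitive form *zadoukdak* is /k/, which is velar/glottal, so the dative suffix is -o, giving *zadoukdako*.

zadoukdako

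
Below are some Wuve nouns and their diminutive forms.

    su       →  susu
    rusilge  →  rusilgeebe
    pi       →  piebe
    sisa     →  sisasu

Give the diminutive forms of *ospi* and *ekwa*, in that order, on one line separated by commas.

The pattern is front/back vowel harmony: -ebe when the last vowel of the stem is a front vowel (*rusilge*, *pi*); -su when the last vowel of the stem is a back vowel (*su*, *sisa*).
The last vowel of *ospi* is /i/, which is a front vowel, so the suffix is -ebe, giving *ospiebe*.
Since the last vowel of *ekwa* is /a/ (a back vowel), it takes -su, giving *ekwasu*.

ospiebe, ekwasu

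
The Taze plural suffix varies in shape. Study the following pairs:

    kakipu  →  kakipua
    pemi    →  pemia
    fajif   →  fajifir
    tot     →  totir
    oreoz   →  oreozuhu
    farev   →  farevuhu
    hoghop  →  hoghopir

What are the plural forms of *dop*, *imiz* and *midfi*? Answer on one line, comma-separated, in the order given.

The pattern is voicing of the final sound: -ir when the stem ends in a voiceless consonant (*fajif*, *tot*, *hoghop*); -uhu when the stem ends in a voiced consonant (*oreoz*, *farev*); -a when the stem ends in a vowel (*kakipu*, *pemi*).
*dop*: final sound = /p/, a voiceless consonant → -ir → *dopir*.
Since the final sound of *imiz* is /z/ (a voiced consonant), it takes -uhu, giving *imizuhu*.
*midfi*: final sound = /i/, a vowel → -a → *midfia*.

dopir, imizuhu, midfia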